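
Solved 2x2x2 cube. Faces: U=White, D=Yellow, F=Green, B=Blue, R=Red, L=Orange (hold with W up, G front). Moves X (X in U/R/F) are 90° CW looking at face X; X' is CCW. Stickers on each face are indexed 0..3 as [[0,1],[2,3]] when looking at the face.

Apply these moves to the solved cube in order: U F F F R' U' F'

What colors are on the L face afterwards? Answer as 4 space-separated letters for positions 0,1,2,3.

Answer: Y B O W

Derivation:
After move 1 (U): U=WWWW F=RRGG R=BBRR B=OOBB L=GGOO
After move 2 (F): F=GRGR U=WWOG R=WBWR D=RBYY L=GYOY
After move 3 (F): F=GGRR U=WWYY R=OBGR D=WWYY L=GROB
After move 4 (F): F=RGRG U=WWBR R=YBYR D=GOYY L=GWOW
After move 5 (R'): R=BRYY U=WBBO F=RWRR D=GGYG B=YOOB
After move 6 (U'): U=BOWB F=GWRR R=RWYY B=BROB L=YOOW
After move 7 (F'): F=WRGR U=BORY R=GWGY D=OWYG L=YBOW
Query: L face = YBOW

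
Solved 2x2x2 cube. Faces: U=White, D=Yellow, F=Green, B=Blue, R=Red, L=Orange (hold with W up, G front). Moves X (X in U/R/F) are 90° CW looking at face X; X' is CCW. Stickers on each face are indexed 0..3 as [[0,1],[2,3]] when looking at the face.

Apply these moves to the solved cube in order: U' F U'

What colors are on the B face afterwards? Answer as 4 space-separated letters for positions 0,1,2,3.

Answer: W G B B

Derivation:
After move 1 (U'): U=WWWW F=OOGG R=GGRR B=RRBB L=BBOO
After move 2 (F): F=GOGO U=WWOB R=WGWR D=RGYY L=BYOY
After move 3 (U'): U=WBWO F=BYGO R=GOWR B=WGBB L=RROY
Query: B face = WGBB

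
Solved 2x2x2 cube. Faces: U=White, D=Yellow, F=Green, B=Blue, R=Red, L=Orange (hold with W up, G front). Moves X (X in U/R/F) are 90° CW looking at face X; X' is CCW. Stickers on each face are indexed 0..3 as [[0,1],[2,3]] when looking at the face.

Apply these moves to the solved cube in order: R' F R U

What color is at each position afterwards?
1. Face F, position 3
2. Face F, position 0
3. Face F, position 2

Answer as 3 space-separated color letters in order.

After move 1 (R'): R=RRRR U=WBWB F=GWGW D=YGYG B=YBYB
After move 2 (F): F=GGWW U=WBOO R=WRBR D=RRYG L=OYOG
After move 3 (R): R=BWRR U=WGOW F=GRWG D=RYYY B=OBBB
After move 4 (U): U=OWWG F=BWWG R=OBRR B=OYBB L=GROG
Query 1: F[3] = G
Query 2: F[0] = B
Query 3: F[2] = W

Answer: G B W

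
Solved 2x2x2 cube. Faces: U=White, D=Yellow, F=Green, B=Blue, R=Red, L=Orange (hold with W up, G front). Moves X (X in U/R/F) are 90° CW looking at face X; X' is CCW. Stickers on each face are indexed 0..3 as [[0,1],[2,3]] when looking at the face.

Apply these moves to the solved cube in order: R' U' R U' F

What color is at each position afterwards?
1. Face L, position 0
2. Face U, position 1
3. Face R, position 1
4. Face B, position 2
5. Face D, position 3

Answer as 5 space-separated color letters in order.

Answer: W W G B R

Derivation:
After move 1 (R'): R=RRRR U=WBWB F=GWGW D=YGYG B=YBYB
After move 2 (U'): U=BBWW F=OOGW R=GWRR B=RRYB L=YBOO
After move 3 (R): R=RGRW U=BOWW F=OGGG D=YYYR B=WRBB
After move 4 (U'): U=OWBW F=YBGG R=OGRW B=RGBB L=WROO
After move 5 (F): F=GYGB U=OWOR R=BGWW D=ROYR L=WYOY
Query 1: L[0] = W
Query 2: U[1] = W
Query 3: R[1] = G
Query 4: B[2] = B
Query 5: D[3] = R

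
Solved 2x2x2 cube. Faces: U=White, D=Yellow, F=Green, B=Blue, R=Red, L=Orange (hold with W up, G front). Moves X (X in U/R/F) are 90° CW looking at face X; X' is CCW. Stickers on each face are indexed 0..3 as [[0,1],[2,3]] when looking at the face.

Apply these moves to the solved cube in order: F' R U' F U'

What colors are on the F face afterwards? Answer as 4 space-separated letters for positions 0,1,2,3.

After move 1 (F'): F=GGGG U=WWRR R=YRYR D=OOYY L=OWOW
After move 2 (R): R=YYRR U=WGRG F=GOGY D=OBYB B=RBWB
After move 3 (U'): U=GGWR F=OWGY R=GORR B=YYWB L=RBOW
After move 4 (F): F=GOYW U=GGWB R=WORR D=RGYB L=ROOB
After move 5 (U'): U=GBGW F=ROYW R=GORR B=WOWB L=YYOB
Query: F face = ROYW

Answer: R O Y W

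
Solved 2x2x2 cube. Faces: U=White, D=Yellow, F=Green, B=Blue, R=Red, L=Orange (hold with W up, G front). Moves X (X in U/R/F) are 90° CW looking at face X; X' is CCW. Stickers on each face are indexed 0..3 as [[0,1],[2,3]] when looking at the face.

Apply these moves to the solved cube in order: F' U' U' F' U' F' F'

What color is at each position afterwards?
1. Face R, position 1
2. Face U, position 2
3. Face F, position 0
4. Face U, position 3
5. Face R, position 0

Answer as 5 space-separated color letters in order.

Answer: G W G R W

Derivation:
After move 1 (F'): F=GGGG U=WWRR R=YRYR D=OOYY L=OWOW
After move 2 (U'): U=WRWR F=OWGG R=GGYR B=YRBB L=BBOW
After move 3 (U'): U=RRWW F=BBGG R=OWYR B=GGBB L=YROW
After move 4 (F'): F=BGBG U=RROY R=OWOR D=RWYY L=YWOW
After move 5 (U'): U=RYRO F=YWBG R=BGOR B=OWBB L=GGOW
After move 6 (F'): F=WGYB U=RYBO R=WGRR D=GWYY L=GOOR
After move 7 (F'): F=GBWY U=RYWR R=WGGR D=ORYY L=GOOB
Query 1: R[1] = G
Query 2: U[2] = W
Query 3: F[0] = G
Query 4: U[3] = R
Query 5: R[0] = W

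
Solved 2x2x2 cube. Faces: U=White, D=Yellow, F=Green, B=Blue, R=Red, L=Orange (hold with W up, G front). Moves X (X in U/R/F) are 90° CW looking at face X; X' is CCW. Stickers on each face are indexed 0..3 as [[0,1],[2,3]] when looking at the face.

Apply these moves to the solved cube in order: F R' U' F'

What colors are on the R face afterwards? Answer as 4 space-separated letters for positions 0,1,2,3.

Answer: G W R W

Derivation:
After move 1 (F): F=GGGG U=WWOO R=WRWR D=RRYY L=OYOY
After move 2 (R'): R=RRWW U=WBOB F=GWGO D=RGYG B=YBRB
After move 3 (U'): U=BBWO F=OYGO R=GWWW B=RRRB L=YBOY
After move 4 (F'): F=YOOG U=BBGW R=GWRW D=BYYG L=YOOW
Query: R face = GWRW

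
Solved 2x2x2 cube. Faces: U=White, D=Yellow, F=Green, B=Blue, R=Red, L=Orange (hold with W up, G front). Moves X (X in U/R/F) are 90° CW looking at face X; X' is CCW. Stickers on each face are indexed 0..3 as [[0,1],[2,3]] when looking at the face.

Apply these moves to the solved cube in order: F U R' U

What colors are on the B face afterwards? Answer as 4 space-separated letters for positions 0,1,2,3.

After move 1 (F): F=GGGG U=WWOO R=WRWR D=RRYY L=OYOY
After move 2 (U): U=OWOW F=WRGG R=BBWR B=OYBB L=GGOY
After move 3 (R'): R=BRBW U=OBOO F=WWGW D=RRYG B=YYRB
After move 4 (U): U=OOOB F=BRGW R=YYBW B=GGRB L=WWOY
Query: B face = GGRB

Answer: G G R B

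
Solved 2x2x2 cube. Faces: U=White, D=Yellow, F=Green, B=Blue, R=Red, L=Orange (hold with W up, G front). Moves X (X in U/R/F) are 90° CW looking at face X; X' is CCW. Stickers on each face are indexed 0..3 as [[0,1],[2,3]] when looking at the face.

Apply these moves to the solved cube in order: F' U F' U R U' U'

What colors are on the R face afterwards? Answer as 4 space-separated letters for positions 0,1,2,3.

Answer: R G R W

Derivation:
After move 1 (F'): F=GGGG U=WWRR R=YRYR D=OOYY L=OWOW
After move 2 (U): U=RWRW F=YRGG R=BBYR B=OWBB L=GGOW
After move 3 (F'): F=RGYG U=RWBY R=OBOR D=GWYY L=GWOR
After move 4 (U): U=BRYW F=OBYG R=OWOR B=GWBB L=RGOR
After move 5 (R): R=OORW U=BBYG F=OWYY D=GBYG B=WWRB
After move 6 (U'): U=BGBY F=RGYY R=OWRW B=OORB L=WWOR
After move 7 (U'): U=GYBB F=WWYY R=RGRW B=OWRB L=OOOR
Query: R face = RGRW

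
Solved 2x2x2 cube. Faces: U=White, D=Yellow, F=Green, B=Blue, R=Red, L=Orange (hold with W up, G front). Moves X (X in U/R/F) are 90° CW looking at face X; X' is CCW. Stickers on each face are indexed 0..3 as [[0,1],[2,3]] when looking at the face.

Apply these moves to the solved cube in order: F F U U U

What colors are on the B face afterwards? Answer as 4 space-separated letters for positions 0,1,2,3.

After move 1 (F): F=GGGG U=WWOO R=WRWR D=RRYY L=OYOY
After move 2 (F): F=GGGG U=WWYY R=OROR D=WWYY L=OROR
After move 3 (U): U=YWYW F=ORGG R=BBOR B=ORBB L=GGOR
After move 4 (U): U=YYWW F=BBGG R=OROR B=GGBB L=OROR
After move 5 (U): U=WYWY F=ORGG R=GGOR B=ORBB L=BBOR
Query: B face = ORBB

Answer: O R B B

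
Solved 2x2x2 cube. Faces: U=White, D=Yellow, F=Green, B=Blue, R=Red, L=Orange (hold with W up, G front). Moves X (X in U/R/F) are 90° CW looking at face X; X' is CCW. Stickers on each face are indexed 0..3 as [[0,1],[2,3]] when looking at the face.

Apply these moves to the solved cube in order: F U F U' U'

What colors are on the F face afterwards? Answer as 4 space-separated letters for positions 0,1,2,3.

After move 1 (F): F=GGGG U=WWOO R=WRWR D=RRYY L=OYOY
After move 2 (U): U=OWOW F=WRGG R=BBWR B=OYBB L=GGOY
After move 3 (F): F=GWGR U=OWYG R=OBWR D=WBYY L=GROR
After move 4 (U'): U=WGOY F=GRGR R=GWWR B=OBBB L=OYOR
After move 5 (U'): U=GYWO F=OYGR R=GRWR B=GWBB L=OBOR
Query: F face = OYGR

Answer: O Y G R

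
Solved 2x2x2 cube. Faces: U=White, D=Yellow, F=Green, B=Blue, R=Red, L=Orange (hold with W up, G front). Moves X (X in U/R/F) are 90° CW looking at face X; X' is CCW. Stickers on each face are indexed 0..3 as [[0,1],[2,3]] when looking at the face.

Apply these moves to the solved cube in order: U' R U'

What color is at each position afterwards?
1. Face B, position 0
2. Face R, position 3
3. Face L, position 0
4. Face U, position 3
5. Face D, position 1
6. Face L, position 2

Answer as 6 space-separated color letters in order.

Answer: R G W W B O

Derivation:
After move 1 (U'): U=WWWW F=OOGG R=GGRR B=RRBB L=BBOO
After move 2 (R): R=RGRG U=WOWG F=OYGY D=YBYR B=WRWB
After move 3 (U'): U=OGWW F=BBGY R=OYRG B=RGWB L=WROO
Query 1: B[0] = R
Query 2: R[3] = G
Query 3: L[0] = W
Query 4: U[3] = W
Query 5: D[1] = B
Query 6: L[2] = O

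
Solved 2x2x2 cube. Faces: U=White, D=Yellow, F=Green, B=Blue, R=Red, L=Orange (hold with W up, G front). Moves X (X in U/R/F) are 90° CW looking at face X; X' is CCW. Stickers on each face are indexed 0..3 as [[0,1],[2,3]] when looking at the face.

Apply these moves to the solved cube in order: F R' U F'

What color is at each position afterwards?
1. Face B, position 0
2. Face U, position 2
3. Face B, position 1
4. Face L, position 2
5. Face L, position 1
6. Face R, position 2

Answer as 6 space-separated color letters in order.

Answer: O Y Y O B R

Derivation:
After move 1 (F): F=GGGG U=WWOO R=WRWR D=RRYY L=OYOY
After move 2 (R'): R=RRWW U=WBOB F=GWGO D=RGYG B=YBRB
After move 3 (U): U=OWBB F=RRGO R=YBWW B=OYRB L=GWOY
After move 4 (F'): F=RORG U=OWYW R=GBRW D=WYYG L=GBOB
Query 1: B[0] = O
Query 2: U[2] = Y
Query 3: B[1] = Y
Query 4: L[2] = O
Query 5: L[1] = B
Query 6: R[2] = R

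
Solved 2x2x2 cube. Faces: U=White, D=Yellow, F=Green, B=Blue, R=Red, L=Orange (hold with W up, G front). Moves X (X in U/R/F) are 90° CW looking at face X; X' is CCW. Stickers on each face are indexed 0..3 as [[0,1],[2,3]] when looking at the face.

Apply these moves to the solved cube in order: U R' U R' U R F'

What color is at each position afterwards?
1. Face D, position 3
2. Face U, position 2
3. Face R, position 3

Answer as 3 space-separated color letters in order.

After move 1 (U): U=WWWW F=RRGG R=BBRR B=OOBB L=GGOO
After move 2 (R'): R=BRBR U=WBWO F=RWGW D=YRYG B=YOYB
After move 3 (U): U=WWOB F=BRGW R=YOBR B=GGYB L=RWOO
After move 4 (R'): R=ORYB U=WYOG F=BWGB D=YRYW B=GGRB
After move 5 (U): U=OWGY F=ORGB R=GGYB B=RWRB L=BWOO
After move 6 (R): R=YGBG U=ORGB F=ORGW D=YRYR B=YWWB
After move 7 (F'): F=RWOG U=ORYB R=RGYG D=WOYR L=BBOG
Query 1: D[3] = R
Query 2: U[2] = Y
Query 3: R[3] = G

Answer: R Y G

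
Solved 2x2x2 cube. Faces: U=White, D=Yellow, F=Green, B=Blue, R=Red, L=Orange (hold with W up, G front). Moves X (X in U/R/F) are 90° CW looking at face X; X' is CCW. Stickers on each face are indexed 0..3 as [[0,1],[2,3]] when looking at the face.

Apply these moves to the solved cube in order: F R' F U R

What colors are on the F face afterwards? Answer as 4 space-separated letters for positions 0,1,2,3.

After move 1 (F): F=GGGG U=WWOO R=WRWR D=RRYY L=OYOY
After move 2 (R'): R=RRWW U=WBOB F=GWGO D=RGYG B=YBRB
After move 3 (F): F=GGOW U=WBYY R=ORBW D=WRYG L=OROG
After move 4 (U): U=YWYB F=OROW R=YBBW B=ORRB L=GGOG
After move 5 (R): R=BYWB U=YRYW F=OROG D=WRYO B=BRWB
Query: F face = OROG

Answer: O R O G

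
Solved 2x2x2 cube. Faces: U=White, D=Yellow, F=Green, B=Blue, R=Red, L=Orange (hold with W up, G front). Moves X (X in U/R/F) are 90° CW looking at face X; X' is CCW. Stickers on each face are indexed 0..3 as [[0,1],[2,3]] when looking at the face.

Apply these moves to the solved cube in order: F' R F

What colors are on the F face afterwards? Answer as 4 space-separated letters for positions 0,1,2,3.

Answer: G G Y O

Derivation:
After move 1 (F'): F=GGGG U=WWRR R=YRYR D=OOYY L=OWOW
After move 2 (R): R=YYRR U=WGRG F=GOGY D=OBYB B=RBWB
After move 3 (F): F=GGYO U=WGWW R=RYGR D=RYYB L=OOOB
Query: F face = GGYO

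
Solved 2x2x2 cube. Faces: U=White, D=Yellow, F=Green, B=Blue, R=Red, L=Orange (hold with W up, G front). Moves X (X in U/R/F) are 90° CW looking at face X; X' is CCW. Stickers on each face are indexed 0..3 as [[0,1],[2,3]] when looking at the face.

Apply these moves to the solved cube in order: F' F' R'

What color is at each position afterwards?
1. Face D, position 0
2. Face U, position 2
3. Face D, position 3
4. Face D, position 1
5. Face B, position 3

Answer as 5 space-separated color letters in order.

After move 1 (F'): F=GGGG U=WWRR R=YRYR D=OOYY L=OWOW
After move 2 (F'): F=GGGG U=WWYY R=OROR D=WWYY L=OROR
After move 3 (R'): R=RROO U=WBYB F=GWGY D=WGYG B=YBWB
Query 1: D[0] = W
Query 2: U[2] = Y
Query 3: D[3] = G
Query 4: D[1] = G
Query 5: B[3] = B

Answer: W Y G G B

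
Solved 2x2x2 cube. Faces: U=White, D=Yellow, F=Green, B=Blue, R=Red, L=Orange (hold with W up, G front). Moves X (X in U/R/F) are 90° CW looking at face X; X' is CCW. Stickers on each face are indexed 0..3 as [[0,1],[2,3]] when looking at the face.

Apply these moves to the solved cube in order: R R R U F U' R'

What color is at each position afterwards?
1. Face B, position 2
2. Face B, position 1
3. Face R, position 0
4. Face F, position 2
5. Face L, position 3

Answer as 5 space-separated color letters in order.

After move 1 (R): R=RRRR U=WGWG F=GYGY D=YBYB B=WBWB
After move 2 (R): R=RRRR U=WYWY F=GBGB D=YWYW B=GBGB
After move 3 (R): R=RRRR U=WBWB F=GWGW D=YGYG B=YBYB
After move 4 (U): U=WWBB F=RRGW R=YBRR B=OOYB L=GWOO
After move 5 (F): F=GRWR U=WWOW R=BBBR D=RYYG L=GYOG
After move 6 (U'): U=WWWO F=GYWR R=GRBR B=BBYB L=OOOG
After move 7 (R'): R=RRGB U=WYWB F=GWWO D=RYYR B=GBYB
Query 1: B[2] = Y
Query 2: B[1] = B
Query 3: R[0] = R
Query 4: F[2] = W
Query 5: L[3] = G

Answer: Y B R W G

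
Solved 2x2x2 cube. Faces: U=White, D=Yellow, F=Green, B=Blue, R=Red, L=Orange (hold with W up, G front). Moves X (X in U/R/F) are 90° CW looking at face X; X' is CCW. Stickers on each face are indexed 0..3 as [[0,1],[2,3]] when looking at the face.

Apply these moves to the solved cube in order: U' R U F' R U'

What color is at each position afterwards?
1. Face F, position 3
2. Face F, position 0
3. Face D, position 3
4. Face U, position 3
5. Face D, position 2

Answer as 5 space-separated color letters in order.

After move 1 (U'): U=WWWW F=OOGG R=GGRR B=RRBB L=BBOO
After move 2 (R): R=RGRG U=WOWG F=OYGY D=YBYR B=WRWB
After move 3 (U): U=WWGO F=RGGY R=WRRG B=BBWB L=OYOO
After move 4 (F'): F=GYRG U=WWWR R=BRYG D=YOYR L=OOOG
After move 5 (R): R=YBGR U=WYWG F=GORR D=YWYB B=RBWB
After move 6 (U'): U=YGWW F=OORR R=GOGR B=YBWB L=RBOG
Query 1: F[3] = R
Query 2: F[0] = O
Query 3: D[3] = B
Query 4: U[3] = W
Query 5: D[2] = Y

Answer: R O B W Y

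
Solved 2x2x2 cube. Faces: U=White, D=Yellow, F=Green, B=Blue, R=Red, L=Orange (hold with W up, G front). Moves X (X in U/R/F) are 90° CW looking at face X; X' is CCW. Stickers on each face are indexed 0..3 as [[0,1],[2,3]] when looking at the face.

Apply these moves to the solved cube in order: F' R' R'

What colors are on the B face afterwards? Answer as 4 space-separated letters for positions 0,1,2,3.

Answer: G B G B

Derivation:
After move 1 (F'): F=GGGG U=WWRR R=YRYR D=OOYY L=OWOW
After move 2 (R'): R=RRYY U=WBRB F=GWGR D=OGYG B=YBOB
After move 3 (R'): R=RYRY U=WORY F=GBGB D=OWYR B=GBGB
Query: B face = GBGB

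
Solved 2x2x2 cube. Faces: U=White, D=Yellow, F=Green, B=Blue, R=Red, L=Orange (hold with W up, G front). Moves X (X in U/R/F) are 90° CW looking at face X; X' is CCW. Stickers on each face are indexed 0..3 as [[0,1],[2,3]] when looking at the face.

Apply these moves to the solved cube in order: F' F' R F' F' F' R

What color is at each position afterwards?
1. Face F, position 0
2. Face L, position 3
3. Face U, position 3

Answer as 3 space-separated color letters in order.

After move 1 (F'): F=GGGG U=WWRR R=YRYR D=OOYY L=OWOW
After move 2 (F'): F=GGGG U=WWYY R=OROR D=WWYY L=OROR
After move 3 (R): R=OORR U=WGYG F=GWGY D=WBYB B=YBWB
After move 4 (F'): F=WYGG U=WGOR R=BOWR D=RRYB L=OGOY
After move 5 (F'): F=YGWG U=WGBW R=RORR D=GYYB L=OROO
After move 6 (F'): F=GGYW U=WGRR R=YOGR D=ROYB L=OWOB
After move 7 (R): R=GYRO U=WGRW F=GOYB D=RWYY B=RBGB
Query 1: F[0] = G
Query 2: L[3] = B
Query 3: U[3] = W

Answer: G B W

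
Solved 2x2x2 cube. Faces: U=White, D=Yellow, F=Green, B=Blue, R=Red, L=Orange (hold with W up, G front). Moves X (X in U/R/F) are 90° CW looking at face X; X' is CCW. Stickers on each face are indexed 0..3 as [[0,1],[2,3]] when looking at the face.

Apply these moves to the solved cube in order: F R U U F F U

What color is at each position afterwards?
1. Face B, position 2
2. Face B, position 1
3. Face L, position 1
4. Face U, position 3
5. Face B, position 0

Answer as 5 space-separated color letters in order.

Answer: W R G O W

Derivation:
After move 1 (F): F=GGGG U=WWOO R=WRWR D=RRYY L=OYOY
After move 2 (R): R=WWRR U=WGOG F=GRGY D=RBYB B=OBWB
After move 3 (U): U=OWGG F=WWGY R=OBRR B=OYWB L=GROY
After move 4 (U): U=GOGW F=OBGY R=OYRR B=GRWB L=WWOY
After move 5 (F): F=GOYB U=GOYW R=GYWR D=ROYB L=WROB
After move 6 (F): F=YGBO U=GOBR R=YYWR D=WGYB L=WROO
After move 7 (U): U=BGRO F=YYBO R=GRWR B=WRWB L=YGOO
Query 1: B[2] = W
Query 2: B[1] = R
Query 3: L[1] = G
Query 4: U[3] = O
Query 5: B[0] = W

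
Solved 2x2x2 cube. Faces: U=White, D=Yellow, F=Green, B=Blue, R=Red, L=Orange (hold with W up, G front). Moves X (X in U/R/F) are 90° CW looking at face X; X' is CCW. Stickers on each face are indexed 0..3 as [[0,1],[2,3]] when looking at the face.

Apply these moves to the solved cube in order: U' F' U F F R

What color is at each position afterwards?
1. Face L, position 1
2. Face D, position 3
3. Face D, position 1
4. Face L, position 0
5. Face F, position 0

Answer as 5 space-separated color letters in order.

Answer: Y B B O G

Derivation:
After move 1 (U'): U=WWWW F=OOGG R=GGRR B=RRBB L=BBOO
After move 2 (F'): F=OGOG U=WWGR R=YGYR D=BOYY L=BWOW
After move 3 (U): U=GWRW F=YGOG R=RRYR B=BWBB L=OGOW
After move 4 (F): F=OYGG U=GWWG R=RRWR D=YRYY L=OBOO
After move 5 (F): F=GOGY U=GWOB R=WRGR D=WRYY L=OYOR
After move 6 (R): R=GWRR U=GOOY F=GRGY D=WBYB B=BWWB
Query 1: L[1] = Y
Query 2: D[3] = B
Query 3: D[1] = B
Query 4: L[0] = O
Query 5: F[0] = G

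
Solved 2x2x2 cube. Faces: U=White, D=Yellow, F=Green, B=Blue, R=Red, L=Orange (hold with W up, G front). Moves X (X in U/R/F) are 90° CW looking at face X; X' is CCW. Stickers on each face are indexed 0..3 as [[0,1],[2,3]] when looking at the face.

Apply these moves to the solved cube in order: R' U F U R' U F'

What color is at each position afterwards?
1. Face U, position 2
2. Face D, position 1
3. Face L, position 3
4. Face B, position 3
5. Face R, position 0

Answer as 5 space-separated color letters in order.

Answer: G G G B B

Derivation:
After move 1 (R'): R=RRRR U=WBWB F=GWGW D=YGYG B=YBYB
After move 2 (U): U=WWBB F=RRGW R=YBRR B=OOYB L=GWOO
After move 3 (F): F=GRWR U=WWOW R=BBBR D=RYYG L=GYOG
After move 4 (U): U=OWWW F=BBWR R=OOBR B=GYYB L=GROG
After move 5 (R'): R=OROB U=OYWG F=BWWW D=RBYR B=GYYB
After move 6 (U): U=WOGY F=ORWW R=GYOB B=GRYB L=BWOG
After move 7 (F'): F=RWOW U=WOGO R=BYRB D=WGYR L=BYOG
Query 1: U[2] = G
Query 2: D[1] = G
Query 3: L[3] = G
Query 4: B[3] = B
Query 5: R[0] = B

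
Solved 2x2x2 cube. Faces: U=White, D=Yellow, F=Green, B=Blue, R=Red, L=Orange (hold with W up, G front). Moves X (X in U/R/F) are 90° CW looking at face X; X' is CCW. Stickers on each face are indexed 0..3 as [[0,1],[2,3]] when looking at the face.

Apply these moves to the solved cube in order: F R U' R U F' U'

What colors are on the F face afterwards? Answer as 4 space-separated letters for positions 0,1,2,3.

After move 1 (F): F=GGGG U=WWOO R=WRWR D=RRYY L=OYOY
After move 2 (R): R=WWRR U=WGOG F=GRGY D=RBYB B=OBWB
After move 3 (U'): U=GGWO F=OYGY R=GRRR B=WWWB L=OBOY
After move 4 (R): R=RGRR U=GYWY F=OBGB D=RWYW B=OWGB
After move 5 (U): U=WGYY F=RGGB R=OWRR B=OBGB L=OBOY
After move 6 (F'): F=GBRG U=WGOR R=WWRR D=BYYW L=OYOY
After move 7 (U'): U=GRWO F=OYRG R=GBRR B=WWGB L=OBOY
Query: F face = OYRG

Answer: O Y R G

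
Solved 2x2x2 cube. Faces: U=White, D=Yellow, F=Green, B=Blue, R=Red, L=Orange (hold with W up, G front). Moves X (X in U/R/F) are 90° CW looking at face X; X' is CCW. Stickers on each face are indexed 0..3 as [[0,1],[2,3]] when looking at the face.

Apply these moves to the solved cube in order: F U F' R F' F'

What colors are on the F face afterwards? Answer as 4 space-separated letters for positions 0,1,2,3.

After move 1 (F): F=GGGG U=WWOO R=WRWR D=RRYY L=OYOY
After move 2 (U): U=OWOW F=WRGG R=BBWR B=OYBB L=GGOY
After move 3 (F'): F=RGWG U=OWBW R=RBRR D=GYYY L=GWOO
After move 4 (R): R=RRRB U=OGBG F=RYWY D=GBYO B=WYWB
After move 5 (F'): F=YYRW U=OGRR R=BRGB D=WOYO L=GGOB
After move 6 (F'): F=YWYR U=OGBG R=ORWB D=GBYO L=GROR
Query: F face = YWYR

Answer: Y W Y R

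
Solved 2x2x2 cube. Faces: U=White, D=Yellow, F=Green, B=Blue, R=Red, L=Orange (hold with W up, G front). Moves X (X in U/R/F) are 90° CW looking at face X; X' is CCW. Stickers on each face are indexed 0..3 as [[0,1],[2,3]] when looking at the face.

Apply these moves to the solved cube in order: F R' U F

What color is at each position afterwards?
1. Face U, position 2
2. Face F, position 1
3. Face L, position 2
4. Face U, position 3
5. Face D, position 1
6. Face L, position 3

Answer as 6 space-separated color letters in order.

Answer: Y R O W Y G

Derivation:
After move 1 (F): F=GGGG U=WWOO R=WRWR D=RRYY L=OYOY
After move 2 (R'): R=RRWW U=WBOB F=GWGO D=RGYG B=YBRB
After move 3 (U): U=OWBB F=RRGO R=YBWW B=OYRB L=GWOY
After move 4 (F): F=GROR U=OWYW R=BBBW D=WYYG L=GROG
Query 1: U[2] = Y
Query 2: F[1] = R
Query 3: L[2] = O
Query 4: U[3] = W
Query 5: D[1] = Y
Query 6: L[3] = G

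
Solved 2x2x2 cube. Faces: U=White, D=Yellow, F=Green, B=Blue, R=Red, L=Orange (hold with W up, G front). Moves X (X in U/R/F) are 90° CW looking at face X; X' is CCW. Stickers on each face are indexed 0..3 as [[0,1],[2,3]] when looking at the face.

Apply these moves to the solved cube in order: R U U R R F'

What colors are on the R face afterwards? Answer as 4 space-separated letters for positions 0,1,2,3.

Answer: W R Y O

Derivation:
After move 1 (R): R=RRRR U=WGWG F=GYGY D=YBYB B=WBWB
After move 2 (U): U=WWGG F=RRGY R=WBRR B=OOWB L=GYOO
After move 3 (U): U=GWGW F=WBGY R=OORR B=GYWB L=RROO
After move 4 (R): R=RORO U=GBGY F=WBGB D=YWYG B=WYWB
After move 5 (R): R=RROO U=GBGB F=WWGG D=YWYW B=YYBB
After move 6 (F'): F=WGWG U=GBRO R=WRYO D=ROYW L=RBOG
Query: R face = WRYO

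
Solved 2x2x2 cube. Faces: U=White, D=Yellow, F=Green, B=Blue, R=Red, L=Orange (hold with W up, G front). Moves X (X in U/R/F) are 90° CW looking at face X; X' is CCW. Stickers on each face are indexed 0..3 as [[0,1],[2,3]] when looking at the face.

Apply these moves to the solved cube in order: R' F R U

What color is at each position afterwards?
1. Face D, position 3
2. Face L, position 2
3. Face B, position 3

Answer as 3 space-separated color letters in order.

Answer: Y O B

Derivation:
After move 1 (R'): R=RRRR U=WBWB F=GWGW D=YGYG B=YBYB
After move 2 (F): F=GGWW U=WBOO R=WRBR D=RRYG L=OYOG
After move 3 (R): R=BWRR U=WGOW F=GRWG D=RYYY B=OBBB
After move 4 (U): U=OWWG F=BWWG R=OBRR B=OYBB L=GROG
Query 1: D[3] = Y
Query 2: L[2] = O
Query 3: B[3] = B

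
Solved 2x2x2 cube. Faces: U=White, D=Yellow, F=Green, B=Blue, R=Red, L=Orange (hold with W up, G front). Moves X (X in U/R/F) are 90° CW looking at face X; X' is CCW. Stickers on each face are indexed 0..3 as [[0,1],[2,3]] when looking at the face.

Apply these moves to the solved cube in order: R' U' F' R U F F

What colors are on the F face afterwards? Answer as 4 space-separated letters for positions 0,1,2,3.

Answer: G O G Y

Derivation:
After move 1 (R'): R=RRRR U=WBWB F=GWGW D=YGYG B=YBYB
After move 2 (U'): U=BBWW F=OOGW R=GWRR B=RRYB L=YBOO
After move 3 (F'): F=OWOG U=BBGR R=GWYR D=BOYG L=YWOW
After move 4 (R): R=YGRW U=BWGG F=OOOG D=BYYR B=RRBB
After move 5 (U): U=GBGW F=YGOG R=RRRW B=YWBB L=OOOW
After move 6 (F): F=OYGG U=GBWO R=GRWW D=RRYR L=OBOY
After move 7 (F): F=GOGY U=GBYB R=WROW D=WGYR L=OROR
Query: F face = GOGY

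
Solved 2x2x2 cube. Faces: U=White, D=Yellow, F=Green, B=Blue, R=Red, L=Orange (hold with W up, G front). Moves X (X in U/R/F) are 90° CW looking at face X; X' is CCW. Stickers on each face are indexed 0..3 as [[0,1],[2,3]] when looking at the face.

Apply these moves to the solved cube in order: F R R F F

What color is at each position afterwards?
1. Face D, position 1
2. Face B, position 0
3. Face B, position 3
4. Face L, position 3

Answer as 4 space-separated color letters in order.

After move 1 (F): F=GGGG U=WWOO R=WRWR D=RRYY L=OYOY
After move 2 (R): R=WWRR U=WGOG F=GRGY D=RBYB B=OBWB
After move 3 (R): R=RWRW U=WROY F=GBGB D=RWYO B=GBGB
After move 4 (F): F=GGBB U=WRYY R=OWYW D=RRYO L=OROW
After move 5 (F): F=BGBG U=WRWR R=YWYW D=YOYO L=OROR
Query 1: D[1] = O
Query 2: B[0] = G
Query 3: B[3] = B
Query 4: L[3] = R

Answer: O G B R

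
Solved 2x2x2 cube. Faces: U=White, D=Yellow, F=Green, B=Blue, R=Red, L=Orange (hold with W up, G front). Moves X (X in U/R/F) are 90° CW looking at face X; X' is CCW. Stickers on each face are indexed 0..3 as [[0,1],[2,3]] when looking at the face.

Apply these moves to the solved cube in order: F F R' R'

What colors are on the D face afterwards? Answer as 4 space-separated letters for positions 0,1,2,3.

After move 1 (F): F=GGGG U=WWOO R=WRWR D=RRYY L=OYOY
After move 2 (F): F=GGGG U=WWYY R=OROR D=WWYY L=OROR
After move 3 (R'): R=RROO U=WBYB F=GWGY D=WGYG B=YBWB
After move 4 (R'): R=RORO U=WWYY F=GBGB D=WWYY B=GBGB
Query: D face = WWYY

Answer: W W Y Y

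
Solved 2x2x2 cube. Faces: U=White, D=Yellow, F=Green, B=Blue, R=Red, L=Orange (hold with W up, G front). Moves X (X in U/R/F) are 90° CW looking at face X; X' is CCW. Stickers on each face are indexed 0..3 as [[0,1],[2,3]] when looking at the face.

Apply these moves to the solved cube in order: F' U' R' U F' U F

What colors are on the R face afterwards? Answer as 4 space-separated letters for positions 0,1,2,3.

Answer: G B W Y

Derivation:
After move 1 (F'): F=GGGG U=WWRR R=YRYR D=OOYY L=OWOW
After move 2 (U'): U=WRWR F=OWGG R=GGYR B=YRBB L=BBOW
After move 3 (R'): R=GRGY U=WBWY F=ORGR D=OWYG B=YROB
After move 4 (U): U=WWYB F=GRGR R=YRGY B=BBOB L=OROW
After move 5 (F'): F=RRGG U=WWYG R=WROY D=RWYG L=OBOY
After move 6 (U): U=YWGW F=WRGG R=BBOY B=OBOB L=RROY
After move 7 (F): F=GWGR U=YWYR R=GBWY D=OBYG L=RROW
Query: R face = GBWY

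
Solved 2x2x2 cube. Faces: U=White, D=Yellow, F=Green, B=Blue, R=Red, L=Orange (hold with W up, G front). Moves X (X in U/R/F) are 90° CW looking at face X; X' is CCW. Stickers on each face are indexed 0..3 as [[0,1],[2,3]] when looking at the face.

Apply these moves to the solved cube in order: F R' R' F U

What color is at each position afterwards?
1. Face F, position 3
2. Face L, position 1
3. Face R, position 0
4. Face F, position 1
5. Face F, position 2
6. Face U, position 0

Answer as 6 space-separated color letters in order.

After move 1 (F): F=GGGG U=WWOO R=WRWR D=RRYY L=OYOY
After move 2 (R'): R=RRWW U=WBOB F=GWGO D=RGYG B=YBRB
After move 3 (R'): R=RWRW U=WROY F=GBGB D=RWYO B=GBGB
After move 4 (F): F=GGBB U=WRYY R=OWYW D=RRYO L=OROW
After move 5 (U): U=YWYR F=OWBB R=GBYW B=ORGB L=GGOW
Query 1: F[3] = B
Query 2: L[1] = G
Query 3: R[0] = G
Query 4: F[1] = W
Query 5: F[2] = B
Query 6: U[0] = Y

Answer: B G G W B Y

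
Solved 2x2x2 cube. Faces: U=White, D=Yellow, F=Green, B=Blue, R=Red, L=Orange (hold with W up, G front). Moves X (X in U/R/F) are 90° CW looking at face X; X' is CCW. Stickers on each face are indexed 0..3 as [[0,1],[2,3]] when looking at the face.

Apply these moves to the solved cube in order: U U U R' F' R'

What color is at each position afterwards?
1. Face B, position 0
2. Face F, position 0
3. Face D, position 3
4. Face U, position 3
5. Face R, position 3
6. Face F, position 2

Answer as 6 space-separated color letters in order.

After move 1 (U): U=WWWW F=RRGG R=BBRR B=OOBB L=GGOO
After move 2 (U): U=WWWW F=BBGG R=OORR B=GGBB L=RROO
After move 3 (U): U=WWWW F=OOGG R=GGRR B=RRBB L=BBOO
After move 4 (R'): R=GRGR U=WBWR F=OWGW D=YOYG B=YRYB
After move 5 (F'): F=WWOG U=WBGG R=ORYR D=BOYG L=BROW
After move 6 (R'): R=RROY U=WYGY F=WBOG D=BWYG B=GROB
Query 1: B[0] = G
Query 2: F[0] = W
Query 3: D[3] = G
Query 4: U[3] = Y
Query 5: R[3] = Y
Query 6: F[2] = O

Answer: G W G Y Y O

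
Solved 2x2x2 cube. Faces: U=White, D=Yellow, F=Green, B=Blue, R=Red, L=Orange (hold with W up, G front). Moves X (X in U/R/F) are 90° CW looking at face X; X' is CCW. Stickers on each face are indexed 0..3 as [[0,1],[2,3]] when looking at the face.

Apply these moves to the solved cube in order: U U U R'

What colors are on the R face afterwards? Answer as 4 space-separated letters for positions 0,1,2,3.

After move 1 (U): U=WWWW F=RRGG R=BBRR B=OOBB L=GGOO
After move 2 (U): U=WWWW F=BBGG R=OORR B=GGBB L=RROO
After move 3 (U): U=WWWW F=OOGG R=GGRR B=RRBB L=BBOO
After move 4 (R'): R=GRGR U=WBWR F=OWGW D=YOYG B=YRYB
Query: R face = GRGR

Answer: G R G R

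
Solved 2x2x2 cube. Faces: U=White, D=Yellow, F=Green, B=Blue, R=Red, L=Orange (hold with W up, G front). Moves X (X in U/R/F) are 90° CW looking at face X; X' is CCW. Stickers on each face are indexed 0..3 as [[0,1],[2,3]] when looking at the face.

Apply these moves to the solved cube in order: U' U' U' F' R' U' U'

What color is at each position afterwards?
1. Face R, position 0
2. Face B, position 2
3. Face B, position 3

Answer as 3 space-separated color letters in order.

Answer: G O B

Derivation:
After move 1 (U'): U=WWWW F=OOGG R=GGRR B=RRBB L=BBOO
After move 2 (U'): U=WWWW F=BBGG R=OORR B=GGBB L=RROO
After move 3 (U'): U=WWWW F=RRGG R=BBRR B=OOBB L=GGOO
After move 4 (F'): F=RGRG U=WWBR R=YBYR D=GOYY L=GWOW
After move 5 (R'): R=BRYY U=WBBO F=RWRR D=GGYG B=YOOB
After move 6 (U'): U=BOWB F=GWRR R=RWYY B=BROB L=YOOW
After move 7 (U'): U=OBBW F=YORR R=GWYY B=RWOB L=BROW
Query 1: R[0] = G
Query 2: B[2] = O
Query 3: B[3] = B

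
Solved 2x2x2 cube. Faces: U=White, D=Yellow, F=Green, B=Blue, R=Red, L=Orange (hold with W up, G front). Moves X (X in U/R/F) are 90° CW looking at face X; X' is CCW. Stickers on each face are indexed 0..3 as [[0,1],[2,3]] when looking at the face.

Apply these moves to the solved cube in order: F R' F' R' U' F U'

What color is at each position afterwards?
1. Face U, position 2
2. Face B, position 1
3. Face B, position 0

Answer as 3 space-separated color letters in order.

Answer: R B W

Derivation:
After move 1 (F): F=GGGG U=WWOO R=WRWR D=RRYY L=OYOY
After move 2 (R'): R=RRWW U=WBOB F=GWGO D=RGYG B=YBRB
After move 3 (F'): F=WOGG U=WBRW R=GRRW D=YYYG L=OBOO
After move 4 (R'): R=RWGR U=WRRY F=WBGW D=YOYG B=GBYB
After move 5 (U'): U=RYWR F=OBGW R=WBGR B=RWYB L=GBOO
After move 6 (F): F=GOWB U=RYOB R=WBRR D=GWYG L=GYOO
After move 7 (U'): U=YBRO F=GYWB R=GORR B=WBYB L=RWOO
Query 1: U[2] = R
Query 2: B[1] = B
Query 3: B[0] = W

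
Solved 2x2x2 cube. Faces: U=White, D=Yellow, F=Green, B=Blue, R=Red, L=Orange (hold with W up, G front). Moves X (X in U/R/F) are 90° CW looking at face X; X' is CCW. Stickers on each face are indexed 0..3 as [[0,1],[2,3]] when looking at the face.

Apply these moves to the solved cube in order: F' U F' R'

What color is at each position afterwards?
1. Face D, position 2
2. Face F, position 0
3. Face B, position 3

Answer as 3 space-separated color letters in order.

After move 1 (F'): F=GGGG U=WWRR R=YRYR D=OOYY L=OWOW
After move 2 (U): U=RWRW F=YRGG R=BBYR B=OWBB L=GGOW
After move 3 (F'): F=RGYG U=RWBY R=OBOR D=GWYY L=GWOR
After move 4 (R'): R=BROO U=RBBO F=RWYY D=GGYG B=YWWB
Query 1: D[2] = Y
Query 2: F[0] = R
Query 3: B[3] = B

Answer: Y R B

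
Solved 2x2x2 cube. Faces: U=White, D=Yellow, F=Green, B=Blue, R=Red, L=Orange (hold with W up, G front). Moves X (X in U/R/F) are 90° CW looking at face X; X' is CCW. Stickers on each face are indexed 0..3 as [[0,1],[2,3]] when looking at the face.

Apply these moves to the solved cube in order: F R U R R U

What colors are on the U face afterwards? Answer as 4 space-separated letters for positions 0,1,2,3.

After move 1 (F): F=GGGG U=WWOO R=WRWR D=RRYY L=OYOY
After move 2 (R): R=WWRR U=WGOG F=GRGY D=RBYB B=OBWB
After move 3 (U): U=OWGG F=WWGY R=OBRR B=OYWB L=GROY
After move 4 (R): R=RORB U=OWGY F=WBGB D=RWYO B=GYWB
After move 5 (R): R=RRBO U=OBGB F=WWGO D=RWYG B=YYWB
After move 6 (U): U=GOBB F=RRGO R=YYBO B=GRWB L=WWOY
Query: U face = GOBB

Answer: G O B B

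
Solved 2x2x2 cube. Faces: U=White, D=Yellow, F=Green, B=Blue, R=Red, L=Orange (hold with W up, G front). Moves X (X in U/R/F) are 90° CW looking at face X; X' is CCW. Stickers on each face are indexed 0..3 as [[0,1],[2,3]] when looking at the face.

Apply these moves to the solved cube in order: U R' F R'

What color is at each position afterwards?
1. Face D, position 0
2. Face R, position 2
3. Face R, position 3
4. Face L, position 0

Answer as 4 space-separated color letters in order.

After move 1 (U): U=WWWW F=RRGG R=BBRR B=OOBB L=GGOO
After move 2 (R'): R=BRBR U=WBWO F=RWGW D=YRYG B=YOYB
After move 3 (F): F=GRWW U=WBOG R=WROR D=BBYG L=GYOR
After move 4 (R'): R=RRWO U=WYOY F=GBWG D=BRYW B=GOBB
Query 1: D[0] = B
Query 2: R[2] = W
Query 3: R[3] = O
Query 4: L[0] = G

Answer: B W O G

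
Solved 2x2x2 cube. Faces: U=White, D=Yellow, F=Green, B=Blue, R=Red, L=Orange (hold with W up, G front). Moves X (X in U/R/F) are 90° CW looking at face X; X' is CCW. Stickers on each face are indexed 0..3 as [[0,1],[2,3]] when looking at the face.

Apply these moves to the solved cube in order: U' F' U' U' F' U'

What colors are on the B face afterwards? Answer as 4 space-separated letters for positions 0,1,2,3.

After move 1 (U'): U=WWWW F=OOGG R=GGRR B=RRBB L=BBOO
After move 2 (F'): F=OGOG U=WWGR R=YGYR D=BOYY L=BWOW
After move 3 (U'): U=WRWG F=BWOG R=OGYR B=YGBB L=RROW
After move 4 (U'): U=RGWW F=RROG R=BWYR B=OGBB L=YGOW
After move 5 (F'): F=RGRO U=RGBY R=OWBR D=GWYY L=YWOW
After move 6 (U'): U=GYRB F=YWRO R=RGBR B=OWBB L=OGOW
Query: B face = OWBB

Answer: O W B B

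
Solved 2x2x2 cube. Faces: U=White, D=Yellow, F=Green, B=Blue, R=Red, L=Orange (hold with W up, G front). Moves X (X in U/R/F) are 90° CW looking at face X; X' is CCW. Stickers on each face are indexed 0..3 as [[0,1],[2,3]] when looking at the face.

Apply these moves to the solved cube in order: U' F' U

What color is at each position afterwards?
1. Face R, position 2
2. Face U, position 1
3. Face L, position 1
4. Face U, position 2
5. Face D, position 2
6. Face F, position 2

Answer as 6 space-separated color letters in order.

After move 1 (U'): U=WWWW F=OOGG R=GGRR B=RRBB L=BBOO
After move 2 (F'): F=OGOG U=WWGR R=YGYR D=BOYY L=BWOW
After move 3 (U): U=GWRW F=YGOG R=RRYR B=BWBB L=OGOW
Query 1: R[2] = Y
Query 2: U[1] = W
Query 3: L[1] = G
Query 4: U[2] = R
Query 5: D[2] = Y
Query 6: F[2] = O

Answer: Y W G R Y O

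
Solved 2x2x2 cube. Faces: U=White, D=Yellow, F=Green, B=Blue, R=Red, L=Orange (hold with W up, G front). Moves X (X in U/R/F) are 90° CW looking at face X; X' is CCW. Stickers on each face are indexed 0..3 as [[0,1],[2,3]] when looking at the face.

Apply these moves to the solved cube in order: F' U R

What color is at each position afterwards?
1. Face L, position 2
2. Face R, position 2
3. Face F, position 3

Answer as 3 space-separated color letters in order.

Answer: O R Y

Derivation:
After move 1 (F'): F=GGGG U=WWRR R=YRYR D=OOYY L=OWOW
After move 2 (U): U=RWRW F=YRGG R=BBYR B=OWBB L=GGOW
After move 3 (R): R=YBRB U=RRRG F=YOGY D=OBYO B=WWWB
Query 1: L[2] = O
Query 2: R[2] = R
Query 3: F[3] = Y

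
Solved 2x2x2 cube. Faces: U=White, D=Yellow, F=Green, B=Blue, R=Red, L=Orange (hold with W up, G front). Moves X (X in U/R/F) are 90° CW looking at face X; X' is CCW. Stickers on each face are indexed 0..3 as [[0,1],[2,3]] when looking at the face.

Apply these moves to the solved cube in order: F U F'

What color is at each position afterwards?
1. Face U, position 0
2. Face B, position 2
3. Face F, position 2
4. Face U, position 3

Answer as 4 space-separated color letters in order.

Answer: O B W W

Derivation:
After move 1 (F): F=GGGG U=WWOO R=WRWR D=RRYY L=OYOY
After move 2 (U): U=OWOW F=WRGG R=BBWR B=OYBB L=GGOY
After move 3 (F'): F=RGWG U=OWBW R=RBRR D=GYYY L=GWOO
Query 1: U[0] = O
Query 2: B[2] = B
Query 3: F[2] = W
Query 4: U[3] = W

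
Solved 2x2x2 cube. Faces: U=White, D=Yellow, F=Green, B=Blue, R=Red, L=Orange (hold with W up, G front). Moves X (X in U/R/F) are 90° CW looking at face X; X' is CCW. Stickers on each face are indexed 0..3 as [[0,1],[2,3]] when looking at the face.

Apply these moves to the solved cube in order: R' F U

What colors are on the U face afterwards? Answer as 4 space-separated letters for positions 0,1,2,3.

Answer: O W O B

Derivation:
After move 1 (R'): R=RRRR U=WBWB F=GWGW D=YGYG B=YBYB
After move 2 (F): F=GGWW U=WBOO R=WRBR D=RRYG L=OYOG
After move 3 (U): U=OWOB F=WRWW R=YBBR B=OYYB L=GGOG
Query: U face = OWOB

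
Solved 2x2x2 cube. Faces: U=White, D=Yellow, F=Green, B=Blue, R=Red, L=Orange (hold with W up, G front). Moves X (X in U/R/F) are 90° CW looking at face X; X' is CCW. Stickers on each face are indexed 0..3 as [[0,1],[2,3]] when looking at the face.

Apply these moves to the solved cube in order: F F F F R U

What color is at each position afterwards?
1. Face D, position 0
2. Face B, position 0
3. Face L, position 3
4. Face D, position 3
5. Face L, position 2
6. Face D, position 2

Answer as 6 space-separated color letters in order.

Answer: Y O O B O Y

Derivation:
After move 1 (F): F=GGGG U=WWOO R=WRWR D=RRYY L=OYOY
After move 2 (F): F=GGGG U=WWYY R=OROR D=WWYY L=OROR
After move 3 (F): F=GGGG U=WWRR R=YRYR D=OOYY L=OWOW
After move 4 (F): F=GGGG U=WWWW R=RRRR D=YYYY L=OOOO
After move 5 (R): R=RRRR U=WGWG F=GYGY D=YBYB B=WBWB
After move 6 (U): U=WWGG F=RRGY R=WBRR B=OOWB L=GYOO
Query 1: D[0] = Y
Query 2: B[0] = O
Query 3: L[3] = O
Query 4: D[3] = B
Query 5: L[2] = O
Query 6: D[2] = Y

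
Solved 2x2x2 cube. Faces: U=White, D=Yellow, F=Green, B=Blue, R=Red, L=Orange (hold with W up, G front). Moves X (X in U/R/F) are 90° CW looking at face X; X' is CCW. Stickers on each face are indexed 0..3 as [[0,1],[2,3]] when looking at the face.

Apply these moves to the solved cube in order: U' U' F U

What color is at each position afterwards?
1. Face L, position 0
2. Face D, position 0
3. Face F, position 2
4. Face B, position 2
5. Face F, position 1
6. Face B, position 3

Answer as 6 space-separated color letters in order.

Answer: G R G B O B

Derivation:
After move 1 (U'): U=WWWW F=OOGG R=GGRR B=RRBB L=BBOO
After move 2 (U'): U=WWWW F=BBGG R=OORR B=GGBB L=RROO
After move 3 (F): F=GBGB U=WWOR R=WOWR D=ROYY L=RYOY
After move 4 (U): U=OWRW F=WOGB R=GGWR B=RYBB L=GBOY
Query 1: L[0] = G
Query 2: D[0] = R
Query 3: F[2] = G
Query 4: B[2] = B
Query 5: F[1] = O
Query 6: B[3] = B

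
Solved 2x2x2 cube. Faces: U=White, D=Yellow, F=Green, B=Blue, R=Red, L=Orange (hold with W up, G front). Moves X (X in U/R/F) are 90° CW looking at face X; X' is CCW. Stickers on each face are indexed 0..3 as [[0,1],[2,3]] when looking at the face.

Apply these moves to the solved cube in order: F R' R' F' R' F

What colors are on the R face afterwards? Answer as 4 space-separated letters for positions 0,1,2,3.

After move 1 (F): F=GGGG U=WWOO R=WRWR D=RRYY L=OYOY
After move 2 (R'): R=RRWW U=WBOB F=GWGO D=RGYG B=YBRB
After move 3 (R'): R=RWRW U=WROY F=GBGB D=RWYO B=GBGB
After move 4 (F'): F=BBGG U=WRRR R=WWRW D=YYYO L=OYOO
After move 5 (R'): R=WWWR U=WGRG F=BRGR D=YBYG B=OBYB
After move 6 (F): F=GBRR U=WGOY R=RWGR D=WWYG L=OYOB
Query: R face = RWGR

Answer: R W G R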